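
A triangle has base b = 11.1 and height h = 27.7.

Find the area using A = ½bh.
A = ½·b·h = ½·11.1·27.7 = ½·307.47 = 153.735

Area = 153.735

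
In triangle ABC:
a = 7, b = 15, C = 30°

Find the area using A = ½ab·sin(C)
A = ½·a·b·sin(C) = ½·7·15·sin(30°)
sin(30°) ≈ 0.5
A ≈ ½·105·0.5 = 52.5·0.5 ≈ 26.25

Area = 26.25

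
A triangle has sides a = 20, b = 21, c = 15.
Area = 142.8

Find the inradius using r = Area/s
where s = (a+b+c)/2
s = (20 + 21 + 15)/2 = 56/2 = 28
r = Area/s = 142.8/28 ≈ 5.1

r = 5.1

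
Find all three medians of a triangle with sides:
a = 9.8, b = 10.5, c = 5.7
Median formula: m_a = ½√(2b² + 2c² − a²) (and cyclically). a² = 96.04, b² = 110.25, c² = 32.49.
m_a = ½√(2·110.25 + 2·32.49 − 96.04) = ½√189.44 ≈ ½·13.7637 ≈ 6.88186
m_b = ½√(2·96.04 + 2·32.49 − 110.25) = ½√146.81 ≈ ½·12.1165 ≈ 6.05826
m_c = ½√(2·96.04 + 2·110.25 − 32.49) = ½√380.09 ≈ ½·19.4959 ≈ 9.74795

m_a = 6.882, m_b = 6.058, m_c = 9.748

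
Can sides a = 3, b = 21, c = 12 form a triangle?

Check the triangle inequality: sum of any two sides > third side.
a + b vs c: 3 + 21 = 24 > 12  ✓
a + c vs b: 3 + 12 = 15 ≤ 21  ✗
b + c vs a: 21 + 12 = 33 > 3  ✓

No: 3 + 12 = 15 is not > 21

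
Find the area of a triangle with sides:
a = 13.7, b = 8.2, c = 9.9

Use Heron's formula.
s = (13.7 + 8.2 + 9.9)/2 = 31.8/2 = 15.9
s − a = 2.2, s − b = 7.7, s − c = 6
s(s−a)(s−b)(s−c) = 15.9·2.2·7.7·6 ≈ 1616.08
Area = √1616.08 ≈ 40.2004

Area = 40.2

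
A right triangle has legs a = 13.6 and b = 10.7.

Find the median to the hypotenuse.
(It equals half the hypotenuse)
Hypotenuse c = √(a² + b²) = √(184.96 + 114.49) = √299.45 ≈ 17.3046
Median to hypotenuse = c/2 ≈ 17.3046/2 ≈ 8.65231

Median = 8.652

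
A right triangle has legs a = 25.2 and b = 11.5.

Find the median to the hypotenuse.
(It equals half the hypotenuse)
Hypotenuse c = √(a² + b²) = √(635.04 + 132.25) = √767.29 ≈ 27.7
Median to hypotenuse = c/2 ≈ 27.7/2 ≈ 13.85

Median = 13.85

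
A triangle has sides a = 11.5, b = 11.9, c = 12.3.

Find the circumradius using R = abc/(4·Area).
First find the area with Heron's formula.
s = (11.5 + 11.9 + 12.3)/2 = 17.85
Area = √(s(s−a)(s−b)(s−c)) = √(17.85·6.35·5.95·5.55) ≈ √3743.02 ≈ 61.1802
abc = 11.5·11.9·12.3 = 1683.255
R = abc/(4·Area) ≈ 1683.255/(4·61.1802) = 1683.255/244.721 ≈ 6.87827

R = 6.878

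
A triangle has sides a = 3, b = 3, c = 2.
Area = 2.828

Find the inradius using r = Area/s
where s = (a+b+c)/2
s = (3 + 3 + 2)/2 = 8/2 = 4
r = Area/s = 2.828/4 ≈ 0.707

r = 0.707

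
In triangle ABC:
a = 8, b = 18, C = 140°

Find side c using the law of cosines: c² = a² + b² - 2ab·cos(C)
c² = 8² + 18² − 2·8·18·cos(140°)
cos(140°) ≈ -0.766044
c² ≈ 64 + 324 − 288·(-0.766044) ≈ 388 + 220.621 ≈ 608.621
c ≈ √608.621 ≈ 24.6702

c = 24.67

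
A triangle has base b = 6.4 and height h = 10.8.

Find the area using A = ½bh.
A = ½·b·h = ½·6.4·10.8 = ½·69.12 = 34.56

Area = 34.56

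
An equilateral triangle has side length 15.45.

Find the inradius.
r = Area/s with s the semi-perimeter.
Area = (√3/4)·15.45² = (√3/4)·238.7025 ≈ 0.433013·238.7025 ≈ 103.361
s = 3·15.45/2 = 23.175
r ≈ 103.361/23.175 ≈ 4.46003
(Equivalently r = side/(2√3) = 15.45/3.4641 ≈ 4.46003.)

r = 4.46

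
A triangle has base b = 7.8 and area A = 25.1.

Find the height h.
A = ½·b·h  ⇒  h = 2A/b = 2·25.1/7.8 = 50.2/7.8 ≈ 6.4359

h = 6.436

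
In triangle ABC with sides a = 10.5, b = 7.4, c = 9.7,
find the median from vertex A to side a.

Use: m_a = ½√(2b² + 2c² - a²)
m_a = ½√(2·7.4² + 2·9.7² − 10.5²) = ½√(2·54.76 + 2·94.09 − 110.25) = ½√(109.52 + 188.18 − 110.25) = ½√187.45
√187.45 ≈ 13.6912, so m_a ≈ 6.84562

m_a = 6.846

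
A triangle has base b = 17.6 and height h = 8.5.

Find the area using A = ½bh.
A = ½·b·h = ½·17.6·8.5 = ½·149.6 = 74.8

Area = 74.8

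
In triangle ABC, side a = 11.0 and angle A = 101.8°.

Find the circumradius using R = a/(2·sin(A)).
R = a/(2·sin(A)) = 11.0/(2·sin(101.8°))
sin(101.8°) ≈ 0.978867
R ≈ 11.0/(2·0.978867) = 11.0/1.95773 ≈ 5.61874

R = 5.619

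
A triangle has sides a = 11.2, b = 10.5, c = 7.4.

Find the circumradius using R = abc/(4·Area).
First find the area with Heron's formula.
s = (11.2 + 10.5 + 7.4)/2 = 14.55
Area = √(s(s−a)(s−b)(s−c)) = √(14.55·3.35·4.05·7.15) ≈ √1411.46 ≈ 37.5694
abc = 11.2·10.5·7.4 = 870.24
R = abc/(4·Area) ≈ 870.24/(4·37.5694) = 870.24/150.278 ≈ 5.79088

R = 5.791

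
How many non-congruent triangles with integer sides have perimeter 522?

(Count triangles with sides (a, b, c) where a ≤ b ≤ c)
Let a ≤ b ≤ c with a + b + c = 522. The only binding inequality is a + b > c, i.e. 522 − c > c, so c < 522/2; and c ≥ 522/3 since c is the largest side.
So 174 ≤ c ≤ 260. For each c, b runs from ⌈(522 − c)/2⌉ up to c (then a = 522 − b − c satisfies 1 ≤ a ≤ b automatically), giving c − ⌈(522 − c)/2⌉ + 1 choices.
Summing over c: 1 + 2 + 4 + 5 + … + 128 + 130  (87 terms, c = 174, …, 260) = 5677
Check (closed form: nearest integer to p²/48 for even p, (p+3)²/48 for odd p): 522²/48 = 272484/48 ≈ 5676.75 → 5677

5677 triangles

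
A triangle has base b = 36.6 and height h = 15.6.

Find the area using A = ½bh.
A = ½·b·h = ½·36.6·15.6 = ½·570.96 = 285.48

Area = 285.48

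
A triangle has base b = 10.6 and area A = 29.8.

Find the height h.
A = ½·b·h  ⇒  h = 2A/b = 2·29.8/10.6 = 59.6/10.6 ≈ 5.62264

h = 5.623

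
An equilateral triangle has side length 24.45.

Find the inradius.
r = Area/s with s the semi-perimeter.
Area = (√3/4)·24.45² = (√3/4)·597.8025 ≈ 0.433013·597.8025 ≈ 258.856
s = 3·24.45/2 = 36.675
r ≈ 258.856/36.675 ≈ 7.05811
(Equivalently r = side/(2√3) = 24.45/3.4641 ≈ 7.05811.)

r = 7.058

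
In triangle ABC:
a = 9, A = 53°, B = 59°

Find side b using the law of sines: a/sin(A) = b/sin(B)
a/sin(A) = b/sin(B)  ⇒  b = a·sin(B)/sin(A) = 9·sin(59°)/sin(53°)
sin(59°) ≈ 0.857167, sin(53°) ≈ 0.798636
b ≈ 9·0.857167/0.798636 ≈ 7.71451/0.798636 ≈ 9.65961

b = 9.66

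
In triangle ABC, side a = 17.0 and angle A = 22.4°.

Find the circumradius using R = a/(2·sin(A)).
R = a/(2·sin(A)) = 17.0/(2·sin(22.4°))
sin(22.4°) ≈ 0.38107
R ≈ 17.0/(2·0.38107) = 17.0/0.762141 ≈ 22.3056

R = 22.31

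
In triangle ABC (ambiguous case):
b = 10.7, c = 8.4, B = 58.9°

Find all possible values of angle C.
b/sin(B) = c/sin(C)  ⇒  sin(C) = c·sin(B)/b = 8.4·sin(58.9°)/10.7
sin(58.9°) ≈ 0.856267
sin(C) ≈ 8.4·0.856267/10.7 ≈ 7.19264/10.7 ≈ 0.67221
Candidate 1: C₁ = arcsin(0.67221) ≈ 42.2378°  →  A = 180° − 58.9° − 42.2378° ≈ 78.8622° > 0, valid
Candidate 2: C₂ = 180° − C₁ ≈ 137.762°  →  A = 180° − 58.9° − 137.762° ≈ -16.6622° ≤ 0, not a valid triangle

C = 42.24° (one solution)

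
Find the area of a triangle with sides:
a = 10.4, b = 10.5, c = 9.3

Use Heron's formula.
s = (10.4 + 10.5 + 9.3)/2 = 30.2/2 = 15.1
s − a = 4.7, s − b = 4.6, s − c = 5.8
s(s−a)(s−b)(s−c) = 15.1·4.7·4.6·5.8 ≈ 1893.48
Area = √1893.48 ≈ 43.5141

Area = 43.51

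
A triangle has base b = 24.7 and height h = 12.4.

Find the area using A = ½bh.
A = ½·b·h = ½·24.7·12.4 = ½·306.28 = 153.14

Area = 153.14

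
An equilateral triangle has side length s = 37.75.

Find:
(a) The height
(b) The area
(a) The height splits the triangle into two 30-60-90 halves: h = s·√3/2 = 37.75·1.73205/2 ≈ 65.3849/2 ≈ 32.6925
(b) Area = (√3/4)·s² = (√3/4)·37.75² = (√3/4)·1425.0625 ≈ 0.433013·1425.0625 ≈ 617.07

Height = 32.69, Area = 617.1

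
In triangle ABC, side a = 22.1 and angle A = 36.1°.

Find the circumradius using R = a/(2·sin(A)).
R = a/(2·sin(A)) = 22.1/(2·sin(36.1°))
sin(36.1°) ≈ 0.589196
R ≈ 22.1/(2·0.589196) = 22.1/1.17839 ≈ 18.7544

R = 18.75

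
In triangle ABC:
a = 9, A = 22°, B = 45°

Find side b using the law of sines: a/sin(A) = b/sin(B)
a/sin(A) = b/sin(B)  ⇒  b = a·sin(B)/sin(A) = 9·sin(45°)/sin(22°)
sin(45°) ≈ 0.707107, sin(22°) ≈ 0.374607
b ≈ 9·0.707107/0.374607 ≈ 6.36396/0.374607 ≈ 16.9884

b = 16.99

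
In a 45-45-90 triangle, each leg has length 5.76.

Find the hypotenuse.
In a 45-45-90 triangle the sides are in ratio 1 : 1 : √2, so hypotenuse = leg·√2.
Hypotenuse = 5.76·√2 ≈ 5.76·1.41421 ≈ 8.14587

Hypotenuse = 5.76√2 = 8.146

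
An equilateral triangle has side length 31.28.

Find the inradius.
r = Area/s with s the semi-perimeter.
Area = (√3/4)·31.28² = (√3/4)·978.4384 ≈ 0.433013·978.4384 ≈ 423.676
s = 3·31.28/2 = 46.92
r ≈ 423.676/46.92 ≈ 9.02976
(Equivalently r = side/(2√3) = 31.28/3.4641 ≈ 9.02976.)

r = 9.03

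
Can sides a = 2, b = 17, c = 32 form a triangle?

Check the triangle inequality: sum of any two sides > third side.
a + b vs c: 2 + 17 = 19 ≤ 32  ✗
a + c vs b: 2 + 32 = 34 > 17  ✓
b + c vs a: 17 + 32 = 49 > 2  ✓

No: 2 + 17 = 19 is not > 32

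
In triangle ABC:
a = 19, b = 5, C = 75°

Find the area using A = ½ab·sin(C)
A = ½·a·b·sin(C) = ½·19·5·sin(75°)
sin(75°) ≈ 0.965926
A ≈ ½·95·0.965926 = 47.5·0.965926 ≈ 45.8815

Area = 45.88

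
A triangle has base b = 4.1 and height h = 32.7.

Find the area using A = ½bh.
A = ½·b·h = ½·4.1·32.7 = ½·134.07 = 67.035

Area = 67.035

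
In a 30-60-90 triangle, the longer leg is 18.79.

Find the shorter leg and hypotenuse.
In a 30-60-90 triangle the sides are in ratio 1 : √3 : 2, so short leg = long leg/√3 and hypotenuse = 2·(short leg).
Short leg = 18.79/√3 ≈ 18.79/1.73205 ≈ 10.8484
Hypotenuse = 2·10.8484 ≈ 21.6968

Short leg = 10.85, Hypotenuse = 21.7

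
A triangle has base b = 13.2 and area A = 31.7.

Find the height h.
A = ½·b·h  ⇒  h = 2A/b = 2·31.7/13.2 = 63.4/13.2 ≈ 4.80303

h = 4.803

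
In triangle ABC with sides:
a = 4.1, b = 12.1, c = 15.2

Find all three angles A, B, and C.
Law of cosines for each angle (a² = 16.81, b² = 146.41, c² = 231.04):
cos(A) = (b² + c² − a²)/(2bc) = (146.41 + 231.04 − 16.81)/(2·12.1·15.2) = 360.64/367.84 ≈ 0.980426  ⇒  A ≈ 11.355°
cos(B) = (a² + c² − b²)/(2ac) = (16.81 + 231.04 − 146.41)/(2·4.1·15.2) = 101.44/124.64 ≈ 0.813864  ⇒  B ≈ 35.5248°
cos(C) = (a² + b² − c²)/(2ab) = (16.81 + 146.41 − 231.04)/(2·4.1·12.1) = -67.82/99.22 ≈ -0.683532  ⇒  C ≈ 133.12°
Check: A + B + C ≈ 180°

A = 11.35°, B = 35.52°, C = 133.1°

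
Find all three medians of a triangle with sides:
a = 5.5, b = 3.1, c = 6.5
Median formula: m_a = ½√(2b² + 2c² − a²) (and cyclically). a² = 30.25, b² = 9.61, c² = 42.25.
m_a = ½√(2·9.61 + 2·42.25 − 30.25) = ½√73.47 ≈ ½·8.57146 ≈ 4.28573
m_b = ½√(2·30.25 + 2·42.25 − 9.61) = ½√135.39 ≈ ½·11.6357 ≈ 5.81786
m_c = ½√(2·30.25 + 2·9.61 − 42.25) = ½√37.47 ≈ ½·6.12127 ≈ 3.06064

m_a = 4.286, m_b = 5.818, m_c = 3.061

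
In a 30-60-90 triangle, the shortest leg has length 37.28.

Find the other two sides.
In a 30-60-90 triangle the sides are in ratio 1 : √3 : 2 (short leg : long leg : hypotenuse).
Long leg = 37.28·√3 ≈ 37.28·1.73205 ≈ 64.5709
Hypotenuse = 2·37.28 = 74.56

Long leg = 37.28√3 = 64.57, Hypotenuse = 74.56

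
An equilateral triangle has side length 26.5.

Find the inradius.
r = Area/s with s the semi-perimeter.
Area = (√3/4)·26.5² = (√3/4)·702.25 ≈ 0.433013·702.25 ≈ 304.083
s = 3·26.5/2 = 39.75
r ≈ 304.083/39.75 ≈ 7.64989
(Equivalently r = side/(2√3) = 26.5/3.4641 ≈ 7.64989.)

r = 7.65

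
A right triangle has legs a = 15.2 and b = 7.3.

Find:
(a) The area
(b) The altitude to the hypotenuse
(a) The legs are perpendicular, so Area = ½·a·b = ½·15.2·7.3 = ½·110.96 = 55.48
(b) Hypotenuse c = √(a² + b²) = √(231.04 + 53.29) = √284.33 ≈ 16.8621
    Area = ½·c·h_c  ⇒  h_c = 2·Area/c = 110.96/16.8621 ≈ 6.58044

Area = 55.48, h_c = 6.58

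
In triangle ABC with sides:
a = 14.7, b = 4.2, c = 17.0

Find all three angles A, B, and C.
Law of cosines for each angle (a² = 216.09, b² = 17.64, c² = 289):
cos(A) = (b² + c² − a²)/(2bc) = (17.64 + 289 − 216.09)/(2·4.2·17.0) = 90.55/142.8 ≈ 0.634104  ⇒  A ≈ 50.6465°
cos(B) = (a² + c² − b²)/(2ac) = (216.09 + 289 − 17.64)/(2·14.7·17.0) = 487.45/499.8 ≈ 0.97529  ⇒  B ≈ 12.7635°
cos(C) = (a² + b² − c²)/(2ab) = (216.09 + 17.64 − 289)/(2·14.7·4.2) = -55.27/123.48 ≈ -0.447603  ⇒  C ≈ 116.59°
Check: A + B + C ≈ 180°

A = 50.65°, B = 12.76°, C = 116.6°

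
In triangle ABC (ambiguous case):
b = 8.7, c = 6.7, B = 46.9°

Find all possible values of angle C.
b/sin(B) = c/sin(C)  ⇒  sin(C) = c·sin(B)/b = 6.7·sin(46.9°)/8.7
sin(46.9°) ≈ 0.730162
sin(C) ≈ 6.7·0.730162/8.7 ≈ 4.89209/8.7 ≈ 0.562309
Candidate 1: C₁ = arcsin(0.562309) ≈ 34.2156°  →  A = 180° − 46.9° − 34.2156° ≈ 98.8844° > 0, valid
Candidate 2: C₂ = 180° − C₁ ≈ 145.784°  →  A = 180° − 46.9° − 145.784° ≈ -12.6844° ≤ 0, not a valid triangle

C = 34.22° (one solution)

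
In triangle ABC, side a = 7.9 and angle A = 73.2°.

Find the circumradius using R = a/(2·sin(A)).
R = a/(2·sin(A)) = 7.9/(2·sin(73.2°))
sin(73.2°) ≈ 0.957319
R ≈ 7.9/(2·0.957319) = 7.9/1.91464 ≈ 4.1261

R = 4.126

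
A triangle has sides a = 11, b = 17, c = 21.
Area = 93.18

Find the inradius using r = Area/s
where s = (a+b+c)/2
s = (11 + 17 + 21)/2 = 49/2 = 24.5
r = Area/s = 93.18/24.5 ≈ 3.80327

r = 3.803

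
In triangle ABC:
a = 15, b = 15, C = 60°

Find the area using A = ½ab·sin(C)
A = ½·a·b·sin(C) = ½·15·15·sin(60°)
sin(60°) ≈ 0.866025
A ≈ ½·225·0.866025 = 112.5·0.866025 ≈ 97.4279

Area = 97.43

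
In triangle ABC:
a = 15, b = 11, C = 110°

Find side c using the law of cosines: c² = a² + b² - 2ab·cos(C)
c² = 15² + 11² − 2·15·11·cos(110°)
cos(110°) ≈ -0.34202
c² ≈ 225 + 121 − 330·(-0.34202) ≈ 346 + 112.867 ≈ 458.867
c ≈ √458.867 ≈ 21.4212

c = 21.42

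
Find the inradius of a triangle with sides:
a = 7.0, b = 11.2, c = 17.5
r = Area/s where s is the semi-perimeter.
s = (7.0 + 11.2 + 17.5)/2 = 35.7/2 = 17.85
Area = √(s(s−a)(s−b)(s−c)) = √(17.85·10.85·6.65·0.35) ≈ √450.773 ≈ 21.2314
r ≈ 21.2314/17.85 ≈ 1.18943

r = 1.189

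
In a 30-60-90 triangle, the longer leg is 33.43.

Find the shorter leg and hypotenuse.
In a 30-60-90 triangle the sides are in ratio 1 : √3 : 2, so short leg = long leg/√3 and hypotenuse = 2·(short leg).
Short leg = 33.43/√3 ≈ 33.43/1.73205 ≈ 19.3008
Hypotenuse = 2·19.3008 ≈ 38.6016

Short leg = 19.3, Hypotenuse = 38.6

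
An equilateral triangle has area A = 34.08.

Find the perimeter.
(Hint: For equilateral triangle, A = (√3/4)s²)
A = (√3/4)s²  ⇒  s² = 4A/√3 = 4·34.08/√3 = 136.32/1.73205 ≈ 78.7044
s ≈ √78.7044 ≈ 8.87155
Perimeter = 3s ≈ 3·8.87155 ≈ 26.6146

Perimeter = 26.61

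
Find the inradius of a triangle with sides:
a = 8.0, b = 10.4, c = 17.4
r = Area/s where s is the semi-perimeter.
s = (8.0 + 10.4 + 17.4)/2 = 35.8/2 = 17.9
Area = √(s(s−a)(s−b)(s−c)) = √(17.9·9.9·7.5·0.5) ≈ √664.538 ≈ 25.7786
r ≈ 25.7786/17.9 ≈ 1.44015

r = 1.44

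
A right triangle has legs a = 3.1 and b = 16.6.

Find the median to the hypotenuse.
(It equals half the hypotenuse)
Hypotenuse c = √(a² + b²) = √(9.61 + 275.56) = √285.17 ≈ 16.887
Median to hypotenuse = c/2 ≈ 16.887/2 ≈ 8.44349

Median = 8.443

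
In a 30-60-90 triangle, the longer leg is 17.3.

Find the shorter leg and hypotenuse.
In a 30-60-90 triangle the sides are in ratio 1 : √3 : 2, so short leg = long leg/√3 and hypotenuse = 2·(short leg).
Short leg = 17.3/√3 ≈ 17.3/1.73205 ≈ 9.98816
Hypotenuse = 2·9.98816 ≈ 19.9763

Short leg = 9.988, Hypotenuse = 19.98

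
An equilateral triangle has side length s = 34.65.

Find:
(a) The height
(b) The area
(a) The height splits the triangle into two 30-60-90 halves: h = s·√3/2 = 34.65·1.73205/2 ≈ 60.0156/2 ≈ 30.0078
(b) Area = (√3/4)·s² = (√3/4)·34.65² = (√3/4)·1200.6225 ≈ 0.433013·1200.6225 ≈ 519.885

Height = 30.01, Area = 519.9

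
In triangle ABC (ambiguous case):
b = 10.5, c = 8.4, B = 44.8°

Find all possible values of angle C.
b/sin(B) = c/sin(C)  ⇒  sin(C) = c·sin(B)/b = 8.4·sin(44.8°)/10.5
sin(44.8°) ≈ 0.704634
sin(C) ≈ 8.4·0.704634/10.5 ≈ 5.91893/10.5 ≈ 0.563707
Candidate 1: C₁ = arcsin(0.563707) ≈ 34.3126°  →  A = 180° − 44.8° − 34.3126° ≈ 100.887° > 0, valid
Candidate 2: C₂ = 180° − C₁ ≈ 145.687°  →  A = 180° − 44.8° − 145.687° ≈ -10.4874° ≤ 0, not a valid triangle

C = 34.31° (one solution)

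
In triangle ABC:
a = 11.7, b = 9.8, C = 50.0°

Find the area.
Two sides and the included angle (SAS): A = ½·a·b·sin(C) = ½·11.7·9.8·sin(50.0°)
sin(50.0°) ≈ 0.766044
A ≈ ½·114.66·0.766044 = 57.33·0.766044 ≈ 43.9173

Area = 43.92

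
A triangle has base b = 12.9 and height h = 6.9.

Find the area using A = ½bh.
A = ½·b·h = ½·12.9·6.9 = ½·89.01 = 44.505

Area = 44.505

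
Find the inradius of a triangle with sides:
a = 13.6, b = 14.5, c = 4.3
r = Area/s where s is the semi-perimeter.
s = (13.6 + 14.5 + 4.3)/2 = 32.4/2 = 16.2
Area = √(s(s−a)(s−b)(s−c)) = √(16.2·2.6·1.7·11.9) ≈ √852.088 ≈ 29.1905
r ≈ 29.1905/16.2 ≈ 1.80189

r = 1.802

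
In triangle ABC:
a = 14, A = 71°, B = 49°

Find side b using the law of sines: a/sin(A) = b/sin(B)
a/sin(A) = b/sin(B)  ⇒  b = a·sin(B)/sin(A) = 14·sin(49°)/sin(71°)
sin(49°) ≈ 0.75471, sin(71°) ≈ 0.945519
b ≈ 14·0.75471/0.945519 ≈ 10.5659/0.945519 ≈ 11.1748

b = 11.17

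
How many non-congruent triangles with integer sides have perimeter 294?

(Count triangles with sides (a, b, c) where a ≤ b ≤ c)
Let a ≤ b ≤ c with a + b + c = 294. The only binding inequality is a + b > c, i.e. 294 − c > c, so c < 294/2; and c ≥ 294/3 since c is the largest side.
So 98 ≤ c ≤ 146. For each c, b runs from ⌈(294 − c)/2⌉ up to c (then a = 294 − b − c satisfies 1 ≤ a ≤ b automatically), giving c − ⌈(294 − c)/2⌉ + 1 choices.
Summing over c: 1 + 2 + 4 + 5 + … + 71 + 73  (49 terms, c = 98, …, 146) = 1801
Check (closed form: nearest integer to p²/48 for even p, (p+3)²/48 for odd p): 294²/48 = 86436/48 ≈ 1800.75 → 1801

1801 triangles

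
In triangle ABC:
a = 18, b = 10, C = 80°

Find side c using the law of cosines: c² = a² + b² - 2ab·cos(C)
c² = 18² + 10² − 2·18·10·cos(80°)
cos(80°) ≈ 0.173648
c² ≈ 324 + 100 − 360·(0.173648) ≈ 424 − 62.5133 ≈ 361.487
c ≈ √361.487 ≈ 19.0128

c = 19.01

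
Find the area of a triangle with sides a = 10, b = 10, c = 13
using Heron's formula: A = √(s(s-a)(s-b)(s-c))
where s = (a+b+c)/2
s = (10 + 10 + 13)/2 = 33/2 = 16.5
s − a = 6.5, s − b = 6.5, s − c = 3.5
s(s−a)(s−b)(s−c) = 16.5·6.5·6.5·3.5 = 2439.9375
Area = √2439.9375 ≈ 49.3957

s = 16.5, Area = 49.4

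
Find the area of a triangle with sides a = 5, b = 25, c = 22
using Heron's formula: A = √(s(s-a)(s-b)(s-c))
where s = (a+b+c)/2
s = (5 + 25 + 22)/2 = 52/2 = 26
s − a = 21, s − b = 1, s − c = 4
s(s−a)(s−b)(s−c) = 26·21·1·4 = 2184
Area = √2184 ≈ 46.7333

s = 26.0, Area = 46.73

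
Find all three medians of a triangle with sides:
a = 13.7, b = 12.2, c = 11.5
Median formula: m_a = ½√(2b² + 2c² − a²) (and cyclically). a² = 187.69, b² = 148.84, c² = 132.25.
m_a = ½√(2·148.84 + 2·132.25 − 187.69) = ½√374.49 ≈ ½·19.3517 ≈ 9.67587
m_b = ½√(2·187.69 + 2·132.25 − 148.84) = ½√491.04 ≈ ½·22.1594 ≈ 11.0797
m_c = ½√(2·187.69 + 2·148.84 − 132.25) = ½√540.81 ≈ ½·23.2553 ≈ 11.6277

m_a = 9.676, m_b = 11.08, m_c = 11.63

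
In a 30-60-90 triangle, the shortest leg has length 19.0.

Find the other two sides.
In a 30-60-90 triangle the sides are in ratio 1 : √3 : 2 (short leg : long leg : hypotenuse).
Long leg = 19.0·√3 ≈ 19.0·1.73205 ≈ 32.909
Hypotenuse = 2·19.0 = 38

Long leg = 19.0√3 = 32.91, Hypotenuse = 38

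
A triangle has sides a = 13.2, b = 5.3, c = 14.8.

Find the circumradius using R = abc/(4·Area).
First find the area with Heron's formula.
s = (13.2 + 5.3 + 14.8)/2 = 16.65
Area = √(s(s−a)(s−b)(s−c)) = √(16.65·3.45·11.35·1.85) ≈ √1206.15 ≈ 34.7297
abc = 13.2·5.3·14.8 = 1035.408
R = abc/(4·Area) ≈ 1035.408/(4·34.7297) = 1035.408/138.919 ≈ 7.45334

R = 7.453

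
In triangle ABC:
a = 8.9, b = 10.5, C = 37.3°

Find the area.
Two sides and the included angle (SAS): A = ½·a·b·sin(C) = ½·8.9·10.5·sin(37.3°)
sin(37.3°) ≈ 0.605988
A ≈ ½·93.45·0.605988 = 46.725·0.605988 ≈ 28.3148

Area = 28.31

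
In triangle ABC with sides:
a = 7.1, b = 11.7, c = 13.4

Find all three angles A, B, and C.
Law of cosines for each angle (a² = 50.41, b² = 136.89, c² = 179.56):
cos(A) = (b² + c² − a²)/(2bc) = (136.89 + 179.56 − 50.41)/(2·11.7·13.4) = 266.04/313.56 ≈ 0.84845  ⇒  A ≈ 31.9565°
cos(B) = (a² + c² − b²)/(2ac) = (50.41 + 179.56 − 136.89)/(2·7.1·13.4) = 93.08/190.28 ≈ 0.489174  ⇒  B ≈ 60.7137°
cos(C) = (a² + b² − c²)/(2ab) = (50.41 + 136.89 − 179.56)/(2·7.1·11.7) = 7.74/166.14 ≈ 0.0465872  ⇒  C ≈ 87.3298°
Check: A + B + C ≈ 180°

A = 31.96°, B = 60.71°, C = 87.33°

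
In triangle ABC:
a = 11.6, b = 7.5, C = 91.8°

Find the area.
Two sides and the included angle (SAS): A = ½·a·b·sin(C) = ½·11.6·7.5·sin(91.8°)
sin(91.8°) ≈ 0.999507
A ≈ ½·87·0.999507 = 43.5·0.999507 ≈ 43.4785

Area = 43.48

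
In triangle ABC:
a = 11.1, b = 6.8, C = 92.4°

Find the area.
Two sides and the included angle (SAS): A = ½·a·b·sin(C) = ½·11.1·6.8·sin(92.4°)
sin(92.4°) ≈ 0.999123
A ≈ ½·75.48·0.999123 = 37.74·0.999123 ≈ 37.7069

Area = 37.71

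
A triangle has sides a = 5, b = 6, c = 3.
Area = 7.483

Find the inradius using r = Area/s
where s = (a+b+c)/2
s = (5 + 6 + 3)/2 = 14/2 = 7
r = Area/s = 7.483/7 ≈ 1.069

r = 1.069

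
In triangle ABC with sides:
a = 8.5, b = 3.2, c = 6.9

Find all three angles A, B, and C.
Law of cosines for each angle (a² = 72.25, b² = 10.24, c² = 47.61):
cos(A) = (b² + c² − a²)/(2bc) = (10.24 + 47.61 − 72.25)/(2·3.2·6.9) = -14.4/44.16 ≈ -0.326087  ⇒  A ≈ 109.031°
cos(B) = (a² + c² − b²)/(2ac) = (72.25 + 47.61 − 10.24)/(2·8.5·6.9) = 109.62/117.3 ≈ 0.934527  ⇒  B ≈ 20.8482°
cos(C) = (a² + b² − c²)/(2ab) = (72.25 + 10.24 − 47.61)/(2·8.5·3.2) = 34.88/54.4 ≈ 0.641176  ⇒  C ≈ 50.1204°
Check: A + B + C ≈ 180°

A = 109°, B = 20.85°, C = 50.12°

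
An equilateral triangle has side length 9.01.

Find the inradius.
r = Area/s with s the semi-perimeter.
Area = (√3/4)·9.01² = (√3/4)·81.1801 ≈ 0.433013·81.1801 ≈ 35.152
s = 3·9.01/2 = 13.515
r ≈ 35.152/13.515 ≈ 2.60096
(Equivalently r = side/(2√3) = 9.01/3.4641 ≈ 2.60096.)

r = 2.601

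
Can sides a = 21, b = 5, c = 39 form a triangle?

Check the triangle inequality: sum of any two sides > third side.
a + b vs c: 21 + 5 = 26 ≤ 39  ✗
a + c vs b: 21 + 39 = 60 > 5  ✓
b + c vs a: 5 + 39 = 44 > 21  ✓

No: 21 + 5 = 26 is not > 39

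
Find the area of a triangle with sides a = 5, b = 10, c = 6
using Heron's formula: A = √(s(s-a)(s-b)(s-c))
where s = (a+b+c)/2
s = (5 + 10 + 6)/2 = 21/2 = 10.5
s − a = 5.5, s − b = 0.5, s − c = 4.5
s(s−a)(s−b)(s−c) = 10.5·5.5·0.5·4.5 = 129.9375
Area = √129.9375 ≈ 11.399

s = 10.5, Area = 11.4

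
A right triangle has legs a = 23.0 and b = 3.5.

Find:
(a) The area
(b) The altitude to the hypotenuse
(a) The legs are perpendicular, so Area = ½·a·b = ½·23.0·3.5 = ½·80.5 = 40.25
(b) Hypotenuse c = √(a² + b²) = √(529 + 12.25) = √541.25 ≈ 23.2648
    Area = ½·c·h_c  ⇒  h_c = 2·Area/c = 80.5/23.2648 ≈ 3.46017

Area = 40.25, h_c = 3.46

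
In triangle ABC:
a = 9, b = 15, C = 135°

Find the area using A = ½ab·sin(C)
A = ½·a·b·sin(C) = ½·9·15·sin(135°)
sin(135°) ≈ 0.707107
A ≈ ½·135·0.707107 = 67.5·0.707107 ≈ 47.7297

Area = 47.73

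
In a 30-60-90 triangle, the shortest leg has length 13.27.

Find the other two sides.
In a 30-60-90 triangle the sides are in ratio 1 : √3 : 2 (short leg : long leg : hypotenuse).
Long leg = 13.27·√3 ≈ 13.27·1.73205 ≈ 22.9843
Hypotenuse = 2·13.27 = 26.54

Long leg = 13.27√3 = 22.98, Hypotenuse = 26.54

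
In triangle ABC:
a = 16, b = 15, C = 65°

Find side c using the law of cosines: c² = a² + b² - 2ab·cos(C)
c² = 16² + 15² − 2·16·15·cos(65°)
cos(65°) ≈ 0.422618
c² ≈ 256 + 225 − 480·(0.422618) ≈ 481 − 202.857 ≈ 278.143
c ≈ √278.143 ≈ 16.6776

c = 16.68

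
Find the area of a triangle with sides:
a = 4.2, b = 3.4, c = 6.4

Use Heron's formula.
s = (4.2 + 3.4 + 6.4)/2 = 14/2 = 7
s − a = 2.8, s − b = 3.6, s − c = 0.6
s(s−a)(s−b)(s−c) = 7·2.8·3.6·0.6 ≈ 42.336
Area = √42.336 ≈ 6.50661

Area = 6.507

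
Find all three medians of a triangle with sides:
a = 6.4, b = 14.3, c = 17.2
Median formula: m_a = ½√(2b² + 2c² − a²) (and cyclically). a² = 40.96, b² = 204.49, c² = 295.84.
m_a = ½√(2·204.49 + 2·295.84 − 40.96) = ½√959.7 ≈ ½·30.979 ≈ 15.4895
m_b = ½√(2·40.96 + 2·295.84 − 204.49) = ½√469.11 ≈ ½·21.6589 ≈ 10.8295
m_c = ½√(2·40.96 + 2·204.49 − 295.84) = ½√195.06 ≈ ½·13.9664 ≈ 6.98319

m_a = 15.49, m_b = 10.83, m_c = 6.983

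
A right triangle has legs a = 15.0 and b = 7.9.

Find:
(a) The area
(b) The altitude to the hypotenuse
(a) The legs are perpendicular, so Area = ½·a·b = ½·15.0·7.9 = ½·118.5 = 59.25
(b) Hypotenuse c = √(a² + b²) = √(225 + 62.41) = √287.41 ≈ 16.9532
    Area = ½·c·h_c  ⇒  h_c = 2·Area/c = 118.5/16.9532 ≈ 6.98984

Area = 59.25, h_c = 6.99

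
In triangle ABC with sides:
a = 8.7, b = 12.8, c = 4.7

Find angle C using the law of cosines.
c² = a² + b² − 2ab·cos(C)  ⇒  cos(C) = (a² + b² − c²)/(2ab)
cos(C) = (8.7² + 12.8² − 4.7²)/(2·8.7·12.8) = (75.69 + 163.84 − 22.09)/222.72 = 217.44/222.72 ≈ 0.976293
C = arccos(0.976293) ≈ 12.5008°

C = 12.5°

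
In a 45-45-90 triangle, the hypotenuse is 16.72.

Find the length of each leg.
In a 45-45-90 triangle hypotenuse = leg·√2, so leg = hypotenuse/√2.
Leg = 16.72/√2 ≈ 16.72/1.41421 ≈ 11.8228

Each leg = 11.82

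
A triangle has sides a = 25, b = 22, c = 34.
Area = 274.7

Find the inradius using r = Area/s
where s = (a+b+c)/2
s = (25 + 22 + 34)/2 = 81/2 = 40.5
r = Area/s = 274.7/40.5 ≈ 6.78272

r = 6.783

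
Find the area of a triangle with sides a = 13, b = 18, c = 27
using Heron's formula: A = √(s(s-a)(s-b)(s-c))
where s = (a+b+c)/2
s = (13 + 18 + 27)/2 = 58/2 = 29
s − a = 16, s − b = 11, s − c = 2
s(s−a)(s−b)(s−c) = 29·16·11·2 = 10208
Area = √10208 ≈ 101.035

s = 29.0, Area = 101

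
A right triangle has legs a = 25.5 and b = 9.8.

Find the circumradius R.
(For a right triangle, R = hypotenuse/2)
Hypotenuse c = √(a² + b²) = √(650.25 + 96.04) = √746.29 ≈ 27.3183
R = c/2 ≈ 27.3183/2 ≈ 13.6592

R = 13.66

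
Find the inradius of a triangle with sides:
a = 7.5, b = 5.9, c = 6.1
r = Area/s where s is the semi-perimeter.
s = (7.5 + 5.9 + 6.1)/2 = 19.5/2 = 9.75
Area = √(s(s−a)(s−b)(s−c)) = √(9.75·2.25·3.85·3.65) ≈ √308.277 ≈ 17.5578
r ≈ 17.5578/9.75 ≈ 1.8008

r = 1.801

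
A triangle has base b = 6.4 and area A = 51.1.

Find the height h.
A = ½·b·h  ⇒  h = 2A/b = 2·51.1/6.4 = 102.2/6.4 ≈ 15.9688

h = 15.97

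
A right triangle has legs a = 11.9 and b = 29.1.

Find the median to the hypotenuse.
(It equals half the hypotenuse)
Hypotenuse c = √(a² + b²) = √(141.61 + 846.81) = √988.42 ≈ 31.4391
Median to hypotenuse = c/2 ≈ 31.4391/2 ≈ 15.7196

Median = 15.72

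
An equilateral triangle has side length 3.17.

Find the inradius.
r = Area/s with s the semi-perimeter.
Area = (√3/4)·3.17² = (√3/4)·10.0489 ≈ 0.433013·10.0489 ≈ 4.3513
s = 3·3.17/2 = 4.755
r ≈ 4.3513/4.755 ≈ 0.9151
(Equivalently r = side/(2√3) = 3.17/3.4641 ≈ 0.9151.)

r = 0.9151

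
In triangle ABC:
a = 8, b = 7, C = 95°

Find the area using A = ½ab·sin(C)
A = ½·a·b·sin(C) = ½·8·7·sin(95°)
sin(95°) ≈ 0.996195
A ≈ ½·56·0.996195 = 28·0.996195 ≈ 27.8935

Area = 27.89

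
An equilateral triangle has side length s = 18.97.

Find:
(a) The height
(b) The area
(a) The height splits the triangle into two 30-60-90 halves: h = s·√3/2 = 18.97·1.73205/2 ≈ 32.857/2 ≈ 16.4285
(b) Area = (√3/4)·s² = (√3/4)·18.97² = (√3/4)·359.8609 ≈ 0.433013·359.8609 ≈ 155.824

Height = 16.43, Area = 155.8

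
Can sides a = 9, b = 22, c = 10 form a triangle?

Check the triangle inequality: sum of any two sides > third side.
a + b vs c: 9 + 22 = 31 > 10  ✓
a + c vs b: 9 + 10 = 19 ≤ 22  ✗
b + c vs a: 22 + 10 = 32 > 9  ✓

No: 9 + 10 = 19 is not > 22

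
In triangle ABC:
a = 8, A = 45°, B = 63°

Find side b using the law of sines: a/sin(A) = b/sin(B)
a/sin(A) = b/sin(B)  ⇒  b = a·sin(B)/sin(A) = 8·sin(63°)/sin(45°)
sin(63°) ≈ 0.891007, sin(45°) ≈ 0.707107
b ≈ 8·0.891007/0.707107 ≈ 7.12805/0.707107 ≈ 10.0806

b = 10.08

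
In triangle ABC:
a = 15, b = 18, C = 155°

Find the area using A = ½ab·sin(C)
A = ½·a·b·sin(C) = ½·15·18·sin(155°)
sin(155°) ≈ 0.422618
A ≈ ½·270·0.422618 = 135·0.422618 ≈ 57.0535

Area = 57.05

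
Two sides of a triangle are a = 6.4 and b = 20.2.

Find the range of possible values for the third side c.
Triangle inequality: |a − b| < c < a + b
|a − b| = |6.4 − 20.2| = 13.8
a + b = 6.4 + 20.2 = 26.6

13.8 < c < 26.6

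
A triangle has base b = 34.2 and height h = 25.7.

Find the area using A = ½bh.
A = ½·b·h = ½·34.2·25.7 = ½·878.94 = 439.47

Area = 439.47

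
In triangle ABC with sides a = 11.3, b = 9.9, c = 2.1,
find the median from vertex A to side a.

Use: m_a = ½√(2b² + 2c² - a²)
m_a = ½√(2·9.9² + 2·2.1² − 11.3²) = ½√(2·98.01 + 2·4.41 − 127.69) = ½√(196.02 + 8.82 − 127.69) = ½√77.15
√77.15 ≈ 8.78351, so m_a ≈ 4.39175

m_a = 4.392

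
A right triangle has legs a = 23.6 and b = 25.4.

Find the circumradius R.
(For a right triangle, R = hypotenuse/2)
Hypotenuse c = √(a² + b²) = √(556.96 + 645.16) = √1202.12 ≈ 34.6716
R = c/2 ≈ 34.6716/2 ≈ 17.3358

R = 17.34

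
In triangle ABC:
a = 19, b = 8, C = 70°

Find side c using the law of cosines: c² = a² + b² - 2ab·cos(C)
c² = 19² + 8² − 2·19·8·cos(70°)
cos(70°) ≈ 0.34202
c² ≈ 361 + 64 − 304·(0.34202) ≈ 425 − 103.974 ≈ 321.026
c ≈ √321.026 ≈ 17.9172

c = 17.92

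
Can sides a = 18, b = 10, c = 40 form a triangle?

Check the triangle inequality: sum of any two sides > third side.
a + b vs c: 18 + 10 = 28 ≤ 40  ✗
a + c vs b: 18 + 40 = 58 > 10  ✓
b + c vs a: 10 + 40 = 50 > 18  ✓

No: 18 + 10 = 28 is not > 40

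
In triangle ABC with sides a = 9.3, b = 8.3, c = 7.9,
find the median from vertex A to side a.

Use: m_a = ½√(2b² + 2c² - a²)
m_a = ½√(2·8.3² + 2·7.9² − 9.3²) = ½√(2·68.89 + 2·62.41 − 86.49) = ½√(137.78 + 124.82 − 86.49) = ½√176.11
√176.11 ≈ 13.2706, so m_a ≈ 6.63532

m_a = 6.635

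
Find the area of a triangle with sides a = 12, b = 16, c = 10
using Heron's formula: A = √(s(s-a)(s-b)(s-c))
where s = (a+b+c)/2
s = (12 + 16 + 10)/2 = 38/2 = 19
s − a = 7, s − b = 3, s − c = 9
s(s−a)(s−b)(s−c) = 19·7·3·9 = 3591
Area = √3591 ≈ 59.925

s = 19.0, Area = 59.92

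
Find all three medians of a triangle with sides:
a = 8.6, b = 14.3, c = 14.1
Median formula: m_a = ½√(2b² + 2c² − a²) (and cyclically). a² = 73.96, b² = 204.49, c² = 198.81.
m_a = ½√(2·204.49 + 2·198.81 − 73.96) = ½√732.64 ≈ ½·27.0673 ≈ 13.5337
m_b = ½√(2·73.96 + 2·198.81 − 204.49) = ½√341.05 ≈ ½·18.4675 ≈ 9.23377
m_c = ½√(2·73.96 + 2·204.49 − 198.81) = ½√358.09 ≈ ½·18.9233 ≈ 9.46163

m_a = 13.53, m_b = 9.234, m_c = 9.462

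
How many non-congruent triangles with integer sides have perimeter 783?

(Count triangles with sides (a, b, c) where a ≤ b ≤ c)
Let a ≤ b ≤ c with a + b + c = 783. The only binding inequality is a + b > c, i.e. 783 − c > c, so c < 783/2; and c ≥ 783/3 since c is the largest side.
So 261 ≤ c ≤ 391. For each c, b runs from ⌈(783 − c)/2⌉ up to c (then a = 783 − b − c satisfies 1 ≤ a ≤ b automatically), giving c − ⌈(783 − c)/2⌉ + 1 choices.
Summing over c: 1 + 2 + 4 + 5 + … + 194 + 196  (131 terms, c = 261, …, 391) = 12871
Check (closed form: nearest integer to p²/48 for even p, (p+3)²/48 for odd p): (783+3)²/48 = 786²/48 = 617796/48 ≈ 12870.75 → 12871

12871 triangles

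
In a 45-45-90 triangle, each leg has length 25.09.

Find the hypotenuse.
In a 45-45-90 triangle the sides are in ratio 1 : 1 : √2, so hypotenuse = leg·√2.
Hypotenuse = 25.09·√2 ≈ 25.09·1.41421 ≈ 35.4826

Hypotenuse = 25.09√2 = 35.48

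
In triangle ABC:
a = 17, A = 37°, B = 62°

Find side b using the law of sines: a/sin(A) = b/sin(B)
a/sin(A) = b/sin(B)  ⇒  b = a·sin(B)/sin(A) = 17·sin(62°)/sin(37°)
sin(62°) ≈ 0.882948, sin(37°) ≈ 0.601815
b ≈ 17·0.882948/0.601815 ≈ 15.0101/0.601815 ≈ 24.9414

b = 24.94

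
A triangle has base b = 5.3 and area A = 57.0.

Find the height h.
A = ½·b·h  ⇒  h = 2A/b = 2·57.0/5.3 = 114/5.3 ≈ 21.5094

h = 21.51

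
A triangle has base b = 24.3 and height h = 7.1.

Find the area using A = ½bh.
A = ½·b·h = ½·24.3·7.1 = ½·172.53 = 86.265

Area = 86.265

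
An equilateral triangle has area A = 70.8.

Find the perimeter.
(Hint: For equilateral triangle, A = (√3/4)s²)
A = (√3/4)s²  ⇒  s² = 4A/√3 = 4·70.8/√3 = 283.2/1.73205 ≈ 163.506
s ≈ √163.506 ≈ 12.7869
Perimeter = 3s ≈ 3·12.7869 ≈ 38.3608

Perimeter = 38.36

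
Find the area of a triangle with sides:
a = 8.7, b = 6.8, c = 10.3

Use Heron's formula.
s = (8.7 + 6.8 + 10.3)/2 = 25.8/2 = 12.9
s − a = 4.2, s − b = 6.1, s − c = 2.6
s(s−a)(s−b)(s−c) = 12.9·4.2·6.1·2.6 ≈ 859.295
Area = √859.295 ≈ 29.3137

Area = 29.31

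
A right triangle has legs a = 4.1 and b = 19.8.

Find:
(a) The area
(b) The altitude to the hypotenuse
(a) The legs are perpendicular, so Area = ½·a·b = ½·4.1·19.8 = ½·81.18 = 40.59
(b) Hypotenuse c = √(a² + b²) = √(16.81 + 392.04) = √408.85 ≈ 20.22
    Area = ½·c·h_c  ⇒  h_c = 2·Area/c = 81.18/20.22 ≈ 4.01483

Area = 40.59, h_c = 4.015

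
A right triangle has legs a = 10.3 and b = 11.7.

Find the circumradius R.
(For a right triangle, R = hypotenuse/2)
Hypotenuse c = √(a² + b²) = √(106.09 + 136.89) = √242.98 ≈ 15.5878
R = c/2 ≈ 15.5878/2 ≈ 7.79391

R = 7.794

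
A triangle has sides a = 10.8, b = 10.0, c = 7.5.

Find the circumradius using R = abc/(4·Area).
First find the area with Heron's formula.
s = (10.8 + 10.0 + 7.5)/2 = 14.15
Area = √(s(s−a)(s−b)(s−c)) = √(14.15·3.35·4.15·6.65) ≈ √1308.19 ≈ 36.1689
abc = 10.8·10.0·7.5 = 810
R = abc/(4·Area) ≈ 810/(4·36.1689) = 810/144.676 ≈ 5.59873

R = 5.599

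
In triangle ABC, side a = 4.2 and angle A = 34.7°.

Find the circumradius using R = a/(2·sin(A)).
R = a/(2·sin(A)) = 4.2/(2·sin(34.7°))
sin(34.7°) ≈ 0.56928
R ≈ 4.2/(2·0.56928) = 4.2/1.13856 ≈ 3.68887

R = 3.689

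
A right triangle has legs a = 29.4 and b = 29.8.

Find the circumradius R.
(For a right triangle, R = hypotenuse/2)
Hypotenuse c = √(a² + b²) = √(864.36 + 888.04) = √1752.4 ≈ 41.8617
R = c/2 ≈ 41.8617/2 ≈ 20.9308

R = 20.93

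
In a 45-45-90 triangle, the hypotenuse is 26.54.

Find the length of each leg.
In a 45-45-90 triangle hypotenuse = leg·√2, so leg = hypotenuse/√2.
Leg = 26.54/√2 ≈ 26.54/1.41421 ≈ 18.7666

Each leg = 18.77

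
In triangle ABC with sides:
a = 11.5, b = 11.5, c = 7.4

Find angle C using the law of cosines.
c² = a² + b² − 2ab·cos(C)  ⇒  cos(C) = (a² + b² − c²)/(2ab)
cos(C) = (11.5² + 11.5² − 7.4²)/(2·11.5·11.5) = (132.25 + 132.25 − 54.76)/264.5 = 209.74/264.5 ≈ 0.792968
C = arccos(0.792968) ≈ 37.5363°

C = 37.54°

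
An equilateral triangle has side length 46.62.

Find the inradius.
r = Area/s with s the semi-perimeter.
Area = (√3/4)·46.62² = (√3/4)·2173.4244 ≈ 0.433013·2173.4244 ≈ 941.12
s = 3·46.62/2 = 69.93
r ≈ 941.12/69.93 ≈ 13.458
(Equivalently r = side/(2√3) = 46.62/3.4641 ≈ 13.458.)

r = 13.46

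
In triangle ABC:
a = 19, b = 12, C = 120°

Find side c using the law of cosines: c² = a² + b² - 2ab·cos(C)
c² = 19² + 12² − 2·19·12·cos(120°)
cos(120°) ≈ -0.5
c² ≈ 361 + 144 − 456·(-0.5) ≈ 505 + 228 ≈ 733
c ≈ √733 ≈ 27.074

c = 27.07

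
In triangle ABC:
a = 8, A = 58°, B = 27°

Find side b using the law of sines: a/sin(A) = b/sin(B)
a/sin(A) = b/sin(B)  ⇒  b = a·sin(B)/sin(A) = 8·sin(27°)/sin(58°)
sin(27°) ≈ 0.45399, sin(58°) ≈ 0.848048
b ≈ 8·0.45399/0.848048 ≈ 3.63192/0.848048 ≈ 4.28269

b = 4.283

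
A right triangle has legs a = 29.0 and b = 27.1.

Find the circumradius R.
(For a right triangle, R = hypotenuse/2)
Hypotenuse c = √(a² + b²) = √(841 + 734.41) = √1575.41 ≈ 39.6914
R = c/2 ≈ 39.6914/2 ≈ 19.8457

R = 19.85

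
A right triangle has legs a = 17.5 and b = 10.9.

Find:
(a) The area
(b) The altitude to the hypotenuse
(a) The legs are perpendicular, so Area = ½·a·b = ½·17.5·10.9 = ½·190.75 = 95.375
(b) Hypotenuse c = √(a² + b²) = √(306.25 + 118.81) = √425.06 ≈ 20.617
    Area = ½·c·h_c  ⇒  h_c = 2·Area/c = 190.75/20.617 ≈ 9.25208

Area = 95.375, h_c = 9.252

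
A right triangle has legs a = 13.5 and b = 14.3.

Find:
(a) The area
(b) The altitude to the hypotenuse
(a) The legs are perpendicular, so Area = ½·a·b = ½·13.5·14.3 = ½·193.05 = 96.525
(b) Hypotenuse c = √(a² + b²) = √(182.25 + 204.49) = √386.74 ≈ 19.6657
    Area = ½·c·h_c  ⇒  h_c = 2·Area/c = 193.05/19.6657 ≈ 9.81658

Area = 96.525, h_c = 9.817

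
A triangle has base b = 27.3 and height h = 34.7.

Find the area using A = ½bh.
A = ½·b·h = ½·27.3·34.7 = ½·947.31 = 473.655

Area = 473.655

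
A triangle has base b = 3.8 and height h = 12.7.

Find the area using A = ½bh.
A = ½·b·h = ½·3.8·12.7 = ½·48.26 = 24.13

Area = 24.13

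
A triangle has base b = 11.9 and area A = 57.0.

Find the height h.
A = ½·b·h  ⇒  h = 2A/b = 2·57.0/11.9 = 114/11.9 ≈ 9.57983

h = 9.58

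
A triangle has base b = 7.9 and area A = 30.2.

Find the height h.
A = ½·b·h  ⇒  h = 2A/b = 2·30.2/7.9 = 60.4/7.9 ≈ 7.64557

h = 7.646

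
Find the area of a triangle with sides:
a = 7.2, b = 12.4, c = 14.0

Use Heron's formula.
s = (7.2 + 12.4 + 14.0)/2 = 33.6/2 = 16.8
s − a = 9.6, s − b = 4.4, s − c = 2.8
s(s−a)(s−b)(s−c) = 16.8·9.6·4.4·2.8 ≈ 1986.97
Area = √1986.97 ≈ 44.5754

Area = 44.58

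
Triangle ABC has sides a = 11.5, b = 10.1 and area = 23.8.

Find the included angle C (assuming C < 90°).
Area = ½·a·b·sin(C)  ⇒  sin(C) = 2·Area/(a·b) = 2·23.8/(11.5·10.1) = 47.6/116.15 ≈ 0.409815
C = arcsin(0.409815) ≈ 24.1932° (taking the acute solution since C < 90°)

C = 24.19°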